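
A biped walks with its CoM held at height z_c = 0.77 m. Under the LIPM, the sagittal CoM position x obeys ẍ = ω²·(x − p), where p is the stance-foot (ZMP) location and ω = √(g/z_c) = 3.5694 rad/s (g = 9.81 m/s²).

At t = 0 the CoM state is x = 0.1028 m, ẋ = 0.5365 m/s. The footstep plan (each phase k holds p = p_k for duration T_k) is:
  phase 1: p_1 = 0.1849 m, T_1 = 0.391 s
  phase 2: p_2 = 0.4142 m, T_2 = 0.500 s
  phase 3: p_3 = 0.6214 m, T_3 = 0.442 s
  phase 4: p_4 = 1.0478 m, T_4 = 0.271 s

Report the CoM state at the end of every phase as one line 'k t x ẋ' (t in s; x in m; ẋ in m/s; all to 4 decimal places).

1 0.3910 0.2938 0.5942
2 0.8910 0.5274 0.5759
3 1.3330 0.7581 0.6763
4 1.6040 0.8249 -0.1454

phase 1: p=0.1849, T=0.391, ωT=1.395635, cosh=2.142607, sinh=1.894932; start (x,ẋ)=(0.102800, 0.536500) → end (x,ẋ)=(0.293810, 0.594203)
phase 2: p=0.4142, T=0.500, ωT=1.784700, cosh=3.062820, sinh=2.894972; start (x,ẋ)=(0.293810, 0.594203) → end (x,ẋ)=(0.527399, 0.575914)
phase 3: p=0.6214, T=0.442, ωT=1.577675, cosh=2.525067, sinh=2.318613; start (x,ẋ)=(0.527399, 0.575914) → end (x,ẋ)=(0.758143, 0.676261)
phase 4: p=1.0478, T=0.271, ωT=0.967307, cosh=1.505478, sinh=1.125373; start (x,ẋ)=(0.758143, 0.676261) → end (x,ẋ)=(0.824941, -0.145430)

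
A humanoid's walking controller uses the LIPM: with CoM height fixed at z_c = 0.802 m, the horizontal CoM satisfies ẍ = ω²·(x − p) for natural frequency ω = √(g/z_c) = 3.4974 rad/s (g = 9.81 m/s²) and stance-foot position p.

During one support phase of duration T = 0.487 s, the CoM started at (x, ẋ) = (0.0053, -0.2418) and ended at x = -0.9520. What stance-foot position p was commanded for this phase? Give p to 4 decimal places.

ωT = 3.4974·0.487 = 1.703234; cosh(ωT) = 2.836886, sinh(ωT) = 2.654792
x(T) = p + (x₀−p)·cosh(ωT) + (ẋ₀/ω)·sinh(ωT) ⇒ p·(1 − cosh) = x(T) − x₀·cosh − (ẋ₀/ω)·sinh
numerator   = -0.9520 − (0.0053)·2.836886 − (-0.2418/3.4974)·2.654792 = -0.783491
denominator = 1 − 2.836886 = -1.836886
p = -0.783491 / -1.836886 = 0.4265

p = 0.4265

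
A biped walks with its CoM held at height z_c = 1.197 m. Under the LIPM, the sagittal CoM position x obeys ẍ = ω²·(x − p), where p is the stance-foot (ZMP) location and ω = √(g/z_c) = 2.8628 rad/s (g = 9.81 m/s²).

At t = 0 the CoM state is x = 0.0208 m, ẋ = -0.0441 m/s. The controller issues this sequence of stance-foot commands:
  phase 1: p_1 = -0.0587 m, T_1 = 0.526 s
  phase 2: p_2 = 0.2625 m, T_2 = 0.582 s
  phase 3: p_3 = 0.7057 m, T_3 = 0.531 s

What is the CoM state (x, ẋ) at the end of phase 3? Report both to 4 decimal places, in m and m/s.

phase 1: p=-0.0587, T=0.526, ωT=1.505833, cosh=2.364869, sinh=2.143037; start (x,ẋ)=(0.020800, -0.044100) → end (x,ẋ)=(0.096295, 0.383449)
phase 2: p=0.2625, T=0.582, ωT=1.666150, cosh=2.740363, sinh=2.551390; start (x,ẋ)=(0.096295, 0.383449) → end (x,ẋ)=(0.148775, -0.163195)
phase 3: p=0.7057, T=0.531, ωT=1.520147, cosh=2.395788, sinh=2.177108; start (x,ẋ)=(0.148775, -0.163195) → end (x,ẋ)=(-0.752681, -3.862086)

x = -0.7527, ẋ = -3.8621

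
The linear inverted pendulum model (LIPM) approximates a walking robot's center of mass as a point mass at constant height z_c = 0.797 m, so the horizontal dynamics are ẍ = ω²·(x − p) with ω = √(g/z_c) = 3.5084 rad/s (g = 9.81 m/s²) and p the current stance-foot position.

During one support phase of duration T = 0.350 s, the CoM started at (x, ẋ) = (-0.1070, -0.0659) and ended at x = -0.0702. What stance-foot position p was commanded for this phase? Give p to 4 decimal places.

ωT = 3.5084·0.350 = 1.227940; cosh(ωT) = 1.853542, sinh(ωT) = 1.560647
x(T) = p + (x₀−p)·cosh(ωT) + (ẋ₀/ω)·sinh(ωT) ⇒ p·(1 − cosh) = x(T) − x₀·cosh − (ẋ₀/ω)·sinh
numerator   = -0.0702 − (-0.1070)·1.853542 − (-0.0659/3.5084)·1.560647 = 0.157443
denominator = 1 − 1.853542 = -0.853542
p = 0.157443 / -0.853542 = -0.1845

p = -0.1845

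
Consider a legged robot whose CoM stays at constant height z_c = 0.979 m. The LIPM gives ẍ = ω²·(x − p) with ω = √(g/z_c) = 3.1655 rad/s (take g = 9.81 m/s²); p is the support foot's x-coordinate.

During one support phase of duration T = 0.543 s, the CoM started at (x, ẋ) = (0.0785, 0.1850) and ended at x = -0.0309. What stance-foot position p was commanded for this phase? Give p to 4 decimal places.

p = 0.2207

ωT = 3.1655·0.543 = 1.718867; cosh(ωT) = 2.878736, sinh(ωT) = 2.699466
x(T) = p + (x₀−p)·cosh(ωT) + (ẋ₀/ω)·sinh(ωT) ⇒ p·(1 − cosh) = x(T) − x₀·cosh − (ẋ₀/ω)·sinh
numerator   = -0.0309 − (0.0785)·2.878736 − (0.1850/3.1655)·2.699466 = -0.414645
denominator = 1 − 2.878736 = -1.878736
p = -0.414645 / -1.878736 = 0.2207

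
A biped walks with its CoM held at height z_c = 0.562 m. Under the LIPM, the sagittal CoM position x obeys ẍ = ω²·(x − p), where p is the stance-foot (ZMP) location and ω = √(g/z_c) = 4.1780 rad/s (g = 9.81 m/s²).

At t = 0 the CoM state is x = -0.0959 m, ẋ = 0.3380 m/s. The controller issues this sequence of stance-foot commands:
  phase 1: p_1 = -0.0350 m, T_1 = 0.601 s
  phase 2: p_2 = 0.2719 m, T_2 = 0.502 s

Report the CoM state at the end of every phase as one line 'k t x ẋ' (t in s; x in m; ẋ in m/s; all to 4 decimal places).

1 0.6010 0.0824 0.5387
2 1.1030 0.0057 -0.9487

phase 1: p=-0.0350, T=0.601, ωT=2.510978, cosh=6.199079, sinh=6.117891; start (x,ẋ)=(-0.095900, 0.338000) → end (x,ẋ)=(0.082413, 0.538652)
phase 2: p=0.2719, T=0.502, ωT=2.097356, cosh=4.133694, sinh=4.010913; start (x,ẋ)=(0.082413, 0.538652) → end (x,ẋ)=(0.005729, -0.948724)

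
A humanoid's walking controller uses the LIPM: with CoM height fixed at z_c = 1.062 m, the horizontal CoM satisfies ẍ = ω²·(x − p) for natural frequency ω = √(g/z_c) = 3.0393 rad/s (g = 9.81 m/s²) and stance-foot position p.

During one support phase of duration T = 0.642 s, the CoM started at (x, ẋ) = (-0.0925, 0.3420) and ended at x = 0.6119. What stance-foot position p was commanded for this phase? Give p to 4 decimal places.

ωT = 3.0393·0.642 = 1.951231; cosh(ωT) = 3.589721, sinh(ωT) = 3.447622
x(T) = p + (x₀−p)·cosh(ωT) + (ẋ₀/ω)·sinh(ωT) ⇒ p·(1 − cosh) = x(T) − x₀·cosh − (ẋ₀/ω)·sinh
numerator   = 0.6119 − (-0.0925)·3.589721 − (0.3420/3.0393)·3.447622 = 0.556002
denominator = 1 − 3.589721 = -2.589721
p = 0.556002 / -2.589721 = -0.2147

p = -0.2147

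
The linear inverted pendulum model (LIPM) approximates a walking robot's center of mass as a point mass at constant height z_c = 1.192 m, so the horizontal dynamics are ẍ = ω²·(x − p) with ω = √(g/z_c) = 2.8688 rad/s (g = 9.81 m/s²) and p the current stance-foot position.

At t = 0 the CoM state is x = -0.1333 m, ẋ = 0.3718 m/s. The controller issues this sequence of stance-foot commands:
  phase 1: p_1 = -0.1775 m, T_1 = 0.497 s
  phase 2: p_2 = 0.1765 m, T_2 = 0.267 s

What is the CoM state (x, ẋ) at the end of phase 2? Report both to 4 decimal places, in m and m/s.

phase 1: p=-0.1775, T=0.497, ωT=1.425794, cosh=2.200738, sinh=1.960421; start (x,ẋ)=(-0.133300, 0.371800) → end (x,ẋ)=(0.173846, 1.066818)
phase 2: p=0.1765, T=0.267, ωT=0.765970, cosh=1.307981, sinh=0.843098; start (x,ẋ)=(0.173846, 1.066818) → end (x,ẋ)=(0.486550, 1.388957)

x = 0.4866, ẋ = 1.3890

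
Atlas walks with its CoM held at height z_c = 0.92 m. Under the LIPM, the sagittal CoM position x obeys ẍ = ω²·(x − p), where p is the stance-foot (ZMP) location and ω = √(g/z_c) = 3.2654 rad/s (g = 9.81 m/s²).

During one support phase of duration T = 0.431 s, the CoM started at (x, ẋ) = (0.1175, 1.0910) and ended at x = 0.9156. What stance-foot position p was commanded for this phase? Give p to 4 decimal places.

ωT = 3.2654·0.431 = 1.407387; cosh(ωT) = 2.165025, sinh(ωT) = 1.920243
x(T) = p + (x₀−p)·cosh(ωT) + (ẋ₀/ω)·sinh(ωT) ⇒ p·(1 − cosh) = x(T) − x₀·cosh − (ẋ₀/ω)·sinh
numerator   = 0.9156 − (0.1175)·2.165025 − (1.0910/3.2654)·1.920243 = 0.019639
denominator = 1 − 2.165025 = -1.165025
p = 0.019639 / -1.165025 = -0.0169

p = -0.0169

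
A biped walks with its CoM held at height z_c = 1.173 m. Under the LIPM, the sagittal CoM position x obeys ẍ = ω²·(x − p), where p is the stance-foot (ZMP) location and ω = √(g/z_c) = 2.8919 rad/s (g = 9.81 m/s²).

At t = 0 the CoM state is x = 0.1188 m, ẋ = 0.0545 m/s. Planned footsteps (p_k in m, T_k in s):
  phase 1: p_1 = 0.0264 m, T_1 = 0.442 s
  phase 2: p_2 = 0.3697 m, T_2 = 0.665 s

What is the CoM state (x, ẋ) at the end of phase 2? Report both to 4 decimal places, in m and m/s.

x = 0.5380, ẋ = 0.6232

phase 1: p=0.0264, T=0.442, ωT=1.278220, cosh=1.934388, sinh=1.655855; start (x,ẋ)=(0.118800, 0.054500) → end (x,ẋ)=(0.236343, 0.547888)
phase 2: p=0.3697, T=0.665, ωT=1.923114, cosh=3.494190, sinh=3.348039; start (x,ẋ)=(0.236343, 0.547888) → end (x,ẋ)=(0.538032, 0.623238)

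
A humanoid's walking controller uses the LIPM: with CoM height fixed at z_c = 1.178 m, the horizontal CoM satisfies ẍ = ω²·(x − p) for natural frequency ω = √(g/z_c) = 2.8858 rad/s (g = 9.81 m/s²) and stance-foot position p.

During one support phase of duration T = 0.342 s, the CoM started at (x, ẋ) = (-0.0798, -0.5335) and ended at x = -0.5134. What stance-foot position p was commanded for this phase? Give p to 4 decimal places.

p = 0.3371

ωT = 2.8858·0.342 = 0.986944; cosh(ωT) = 1.527868, sinh(ωT) = 1.155154
x(T) = p + (x₀−p)·cosh(ωT) + (ẋ₀/ω)·sinh(ωT) ⇒ p·(1 − cosh) = x(T) − x₀·cosh − (ẋ₀/ω)·sinh
numerator   = -0.5134 − (-0.0798)·1.527868 − (-0.5335/2.8858)·1.155154 = -0.177922
denominator = 1 − 1.527868 = -0.527868
p = -0.177922 / -0.527868 = 0.3371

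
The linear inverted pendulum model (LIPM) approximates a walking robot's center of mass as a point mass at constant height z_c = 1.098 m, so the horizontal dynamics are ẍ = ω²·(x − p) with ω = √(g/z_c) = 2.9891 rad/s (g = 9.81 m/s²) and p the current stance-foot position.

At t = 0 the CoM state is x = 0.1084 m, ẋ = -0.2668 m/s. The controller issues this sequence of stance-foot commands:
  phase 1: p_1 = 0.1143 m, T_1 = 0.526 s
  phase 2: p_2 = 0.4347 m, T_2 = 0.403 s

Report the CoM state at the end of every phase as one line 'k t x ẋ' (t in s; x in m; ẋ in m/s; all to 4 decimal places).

phase 1: p=0.1143, T=0.526, ωT=1.572267, cosh=2.512565, sinh=2.304991; start (x,ẋ)=(0.108400, -0.266800) → end (x,ẋ)=(-0.106262, -0.711002)
phase 2: p=0.4347, T=0.403, ωT=1.204607, cosh=1.817629, sinh=1.517820; start (x,ẋ)=(-0.106262, -0.711002) → end (x,ẋ)=(-0.909605, -3.746638)

1 0.5260 -0.1063 -0.7110
2 0.9290 -0.9096 -3.7466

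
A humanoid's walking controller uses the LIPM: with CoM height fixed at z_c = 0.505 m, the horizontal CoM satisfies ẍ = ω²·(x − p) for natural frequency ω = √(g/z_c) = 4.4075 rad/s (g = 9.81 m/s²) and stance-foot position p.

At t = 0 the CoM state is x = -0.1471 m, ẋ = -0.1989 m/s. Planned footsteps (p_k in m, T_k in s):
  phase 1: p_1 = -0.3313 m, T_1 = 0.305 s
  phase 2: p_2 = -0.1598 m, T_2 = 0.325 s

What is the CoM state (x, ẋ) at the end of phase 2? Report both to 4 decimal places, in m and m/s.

phase 1: p=-0.3313, T=0.305, ωT=1.344287, cosh=2.048089, sinh=1.787364; start (x,ẋ)=(-0.147100, -0.198900) → end (x,ẋ)=(-0.034701, 1.043727)
phase 2: p=-0.1598, T=0.325, ωT=1.432438, cosh=2.213812, sinh=1.975085; start (x,ẋ)=(-0.034701, 1.043727) → end (x,ẋ)=(0.584859, 3.399621)

x = 0.5849, ẋ = 3.3996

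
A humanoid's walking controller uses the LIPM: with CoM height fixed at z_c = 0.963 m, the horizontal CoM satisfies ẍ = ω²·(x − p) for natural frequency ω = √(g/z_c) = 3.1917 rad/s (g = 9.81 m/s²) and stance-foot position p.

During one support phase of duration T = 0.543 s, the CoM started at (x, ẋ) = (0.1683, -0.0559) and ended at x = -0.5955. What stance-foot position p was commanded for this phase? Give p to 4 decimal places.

p = 0.5416

ωT = 3.1917·0.543 = 1.733093; cosh(ωT) = 2.917432, sinh(ωT) = 2.740696
x(T) = p + (x₀−p)·cosh(ωT) + (ẋ₀/ω)·sinh(ωT) ⇒ p·(1 − cosh) = x(T) − x₀·cosh − (ẋ₀/ω)·sinh
numerator   = -0.5955 − (0.1683)·2.917432 − (-0.0559/3.1917)·2.740696 = -1.038503
denominator = 1 − 2.917432 = -1.917432
p = -1.038503 / -1.917432 = 0.5416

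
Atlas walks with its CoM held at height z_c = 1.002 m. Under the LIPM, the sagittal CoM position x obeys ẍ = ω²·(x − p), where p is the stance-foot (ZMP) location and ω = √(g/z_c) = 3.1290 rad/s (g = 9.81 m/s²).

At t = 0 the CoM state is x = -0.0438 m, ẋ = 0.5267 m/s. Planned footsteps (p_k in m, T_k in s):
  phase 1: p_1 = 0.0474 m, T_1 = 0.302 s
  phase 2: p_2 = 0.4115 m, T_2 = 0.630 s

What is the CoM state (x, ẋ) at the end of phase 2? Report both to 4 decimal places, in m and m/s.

phase 1: p=0.0474, T=0.302, ωT=0.944958, cosh=1.480701, sinh=1.092005; start (x,ẋ)=(-0.043800, 0.526700) → end (x,ẋ)=(0.096176, 0.468265)
phase 2: p=0.4115, T=0.630, ωT=1.971270, cosh=3.659534, sinh=3.520255; start (x,ẋ)=(0.096176, 0.468265) → end (x,ẋ)=(-0.215622, -1.759626)

x = -0.2156, ẋ = -1.7596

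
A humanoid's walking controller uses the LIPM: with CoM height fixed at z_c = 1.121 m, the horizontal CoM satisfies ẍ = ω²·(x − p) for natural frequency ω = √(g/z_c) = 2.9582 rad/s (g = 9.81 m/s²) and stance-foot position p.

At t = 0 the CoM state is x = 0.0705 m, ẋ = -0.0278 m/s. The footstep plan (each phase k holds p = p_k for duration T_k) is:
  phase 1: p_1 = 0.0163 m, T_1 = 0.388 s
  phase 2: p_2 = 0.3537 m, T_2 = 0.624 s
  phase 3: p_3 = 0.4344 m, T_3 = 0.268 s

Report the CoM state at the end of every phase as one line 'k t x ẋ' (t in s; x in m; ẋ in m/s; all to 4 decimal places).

phase 1: p=0.0163, T=0.388, ωT=1.147782, cosh=1.734267, sinh=1.416927; start (x,ẋ)=(0.070500, -0.027800) → end (x,ẋ)=(0.096982, 0.178970)
phase 2: p=0.3537, T=0.624, ωT=1.845917, cosh=3.245892, sinh=3.088012; start (x,ẋ)=(0.096982, 0.178970) → end (x,ẋ)=(-0.292757, -1.764196)
phase 3: p=0.4344, T=0.268, ωT=0.792798, cosh=1.331073, sinh=0.878496; start (x,ẋ)=(-0.292757, -1.764196) → end (x,ẋ)=(-1.057412, -4.237986)

1 0.3880 0.0970 0.1790
2 1.0120 -0.2928 -1.7642
3 1.2800 -1.0574 -4.2380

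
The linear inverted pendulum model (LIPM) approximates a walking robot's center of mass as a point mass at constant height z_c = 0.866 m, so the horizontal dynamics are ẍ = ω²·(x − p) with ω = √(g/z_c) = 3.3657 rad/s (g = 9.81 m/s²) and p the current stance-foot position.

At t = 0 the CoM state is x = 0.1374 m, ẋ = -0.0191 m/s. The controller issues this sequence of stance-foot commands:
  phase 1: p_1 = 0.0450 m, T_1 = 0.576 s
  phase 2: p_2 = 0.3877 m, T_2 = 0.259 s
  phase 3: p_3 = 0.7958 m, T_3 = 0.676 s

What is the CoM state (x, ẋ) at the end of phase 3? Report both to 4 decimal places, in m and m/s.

x = 1.8065, ẋ = 3.5905

phase 1: p=0.0450, T=0.576, ωT=1.938643, cosh=3.546607, sinh=3.402708; start (x,ẋ)=(0.137400, -0.019100) → end (x,ẋ)=(0.353397, 0.990470)
phase 2: p=0.3877, T=0.259, ωT=0.871716, cosh=1.404622, sinh=0.986389; start (x,ẋ)=(0.353397, 0.990470) → end (x,ẋ)=(0.629795, 1.277353)
phase 3: p=0.7958, T=0.676, ωT=2.275213, cosh=4.916384, sinh=4.813609; start (x,ẋ)=(0.629795, 1.277353) → end (x,ẋ)=(1.806518, 3.590477)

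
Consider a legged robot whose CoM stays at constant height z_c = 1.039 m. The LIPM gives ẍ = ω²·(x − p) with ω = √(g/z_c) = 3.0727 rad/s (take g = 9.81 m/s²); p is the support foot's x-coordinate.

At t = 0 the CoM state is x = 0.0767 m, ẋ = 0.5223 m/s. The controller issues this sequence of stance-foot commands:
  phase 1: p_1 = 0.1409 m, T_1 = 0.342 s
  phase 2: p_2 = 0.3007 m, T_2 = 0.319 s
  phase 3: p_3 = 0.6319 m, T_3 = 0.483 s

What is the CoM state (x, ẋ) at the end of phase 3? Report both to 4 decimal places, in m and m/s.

x = 0.6926, ẋ = 0.4805

phase 1: p=0.1409, T=0.342, ωT=1.050863, cosh=1.604878, sinh=1.255242; start (x,ẋ)=(0.076700, 0.522300) → end (x,ẋ)=(0.251234, 0.590609)
phase 2: p=0.3007, T=0.319, ωT=0.980191, cosh=1.520103, sinh=1.144863; start (x,ẋ)=(0.251234, 0.590609) → end (x,ẋ)=(0.445563, 0.723774)
phase 3: p=0.6319, T=0.483, ωT=1.484114, cosh=2.318880, sinh=2.092176; start (x,ẋ)=(0.445563, 0.723774) → end (x,ẋ)=(0.692618, 0.480451)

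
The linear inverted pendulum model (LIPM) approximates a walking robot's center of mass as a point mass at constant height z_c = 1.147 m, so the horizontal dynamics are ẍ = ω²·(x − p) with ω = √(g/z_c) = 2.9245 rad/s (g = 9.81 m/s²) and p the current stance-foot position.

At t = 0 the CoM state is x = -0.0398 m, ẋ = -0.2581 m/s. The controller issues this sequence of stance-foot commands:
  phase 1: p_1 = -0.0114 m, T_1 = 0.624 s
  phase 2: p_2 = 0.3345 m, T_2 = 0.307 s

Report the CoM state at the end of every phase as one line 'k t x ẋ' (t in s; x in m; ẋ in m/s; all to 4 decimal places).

1 0.6240 -0.3683 -1.0721
2 0.9310 -1.0463 -3.6375

phase 1: p=-0.0114, T=0.624, ωT=1.824888, cosh=3.181668, sinh=3.020432; start (x,ẋ)=(-0.039800, -0.258100) → end (x,ẋ)=(-0.368326, -1.072053)
phase 2: p=0.3345, T=0.307, ωT=0.897822, cosh=1.430854, sinh=1.023397; start (x,ẋ)=(-0.368326, -1.072053) → end (x,ẋ)=(-1.046294, -3.637456)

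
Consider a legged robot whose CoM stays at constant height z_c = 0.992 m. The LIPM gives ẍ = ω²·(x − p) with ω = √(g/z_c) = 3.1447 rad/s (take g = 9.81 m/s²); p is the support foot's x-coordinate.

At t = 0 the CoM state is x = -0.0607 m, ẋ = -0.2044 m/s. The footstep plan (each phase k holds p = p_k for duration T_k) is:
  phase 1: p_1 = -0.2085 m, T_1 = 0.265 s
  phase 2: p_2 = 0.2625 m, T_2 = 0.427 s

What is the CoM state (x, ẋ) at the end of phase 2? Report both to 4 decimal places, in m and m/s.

x = -0.3240, ẋ = -1.5335

phase 1: p=-0.2085, T=0.265, ωT=0.833345, cosh=1.367798, sinh=0.933205; start (x,ẋ)=(-0.060700, -0.204400) → end (x,ẋ)=(-0.066996, 0.154163)
phase 2: p=0.2625, T=0.427, ωT=1.342787, cosh=2.045409, sinh=1.784292; start (x,ẋ)=(-0.066996, 0.154163) → end (x,ẋ)=(-0.323983, -1.533496)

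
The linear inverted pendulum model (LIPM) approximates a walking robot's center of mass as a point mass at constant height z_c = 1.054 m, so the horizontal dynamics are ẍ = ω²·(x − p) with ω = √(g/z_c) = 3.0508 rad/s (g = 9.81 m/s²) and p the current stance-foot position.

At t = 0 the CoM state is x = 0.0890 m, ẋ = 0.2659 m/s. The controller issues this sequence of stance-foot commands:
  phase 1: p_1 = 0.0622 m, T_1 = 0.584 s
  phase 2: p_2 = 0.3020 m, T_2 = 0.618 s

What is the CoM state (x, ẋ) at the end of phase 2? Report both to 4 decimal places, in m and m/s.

x = 1.7230, ẋ = 4.4509

phase 1: p=0.0622, T=0.584, ωT=1.781667, cosh=3.054054, sinh=2.885697; start (x,ẋ)=(0.089000, 0.265900) → end (x,ẋ)=(0.395559, 1.048012)
phase 2: p=0.3020, T=0.618, ωT=1.885394, cosh=3.370361, sinh=3.218592; start (x,ẋ)=(0.395559, 1.048012) → end (x,ẋ)=(1.722978, 4.450856)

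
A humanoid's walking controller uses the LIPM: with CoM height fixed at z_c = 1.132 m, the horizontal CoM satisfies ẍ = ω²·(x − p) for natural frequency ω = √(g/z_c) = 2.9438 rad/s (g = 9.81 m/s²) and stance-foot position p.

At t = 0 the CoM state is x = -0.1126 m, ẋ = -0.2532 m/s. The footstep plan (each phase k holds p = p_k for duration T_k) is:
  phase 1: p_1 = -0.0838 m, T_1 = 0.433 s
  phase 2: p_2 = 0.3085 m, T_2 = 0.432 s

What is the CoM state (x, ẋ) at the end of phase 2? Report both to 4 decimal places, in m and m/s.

x = -1.1765, ẋ = -4.0609

phase 1: p=-0.0838, T=0.433, ωT=1.274665, cosh=1.928514, sinh=1.648990; start (x,ẋ)=(-0.112600, -0.253200) → end (x,ẋ)=(-0.281173, -0.628104)
phase 2: p=0.3085, T=0.432, ωT=1.271722, cosh=1.923668, sinh=1.643320; start (x,ẋ)=(-0.281173, -0.628104) → end (x,ẋ)=(-1.176462, -4.060868)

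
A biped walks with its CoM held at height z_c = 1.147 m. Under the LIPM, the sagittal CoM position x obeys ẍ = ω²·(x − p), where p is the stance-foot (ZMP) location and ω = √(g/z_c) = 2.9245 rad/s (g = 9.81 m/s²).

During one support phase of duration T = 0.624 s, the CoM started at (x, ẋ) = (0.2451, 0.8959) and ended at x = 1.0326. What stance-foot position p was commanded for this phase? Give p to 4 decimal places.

p = 0.3083

ωT = 2.9245·0.624 = 1.824888; cosh(ωT) = 3.181668, sinh(ωT) = 3.020432
x(T) = p + (x₀−p)·cosh(ωT) + (ẋ₀/ω)·sinh(ωT) ⇒ p·(1 − cosh) = x(T) − x₀·cosh − (ẋ₀/ω)·sinh
numerator   = 1.0326 − (0.2451)·3.181668 − (0.8959/2.9245)·3.020432 = -0.672515
denominator = 1 − 3.181668 = -2.181668
p = -0.672515 / -2.181668 = 0.3083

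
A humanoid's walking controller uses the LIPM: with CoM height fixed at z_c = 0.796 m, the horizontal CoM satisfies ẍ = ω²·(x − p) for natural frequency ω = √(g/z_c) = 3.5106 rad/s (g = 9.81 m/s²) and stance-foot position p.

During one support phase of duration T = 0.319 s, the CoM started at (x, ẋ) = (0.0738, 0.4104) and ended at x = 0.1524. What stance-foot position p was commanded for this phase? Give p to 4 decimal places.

p = 0.1909

ωT = 3.5106·0.319 = 1.119881; cosh(ωT) = 1.695405, sinh(ωT) = 1.369086
x(T) = p + (x₀−p)·cosh(ωT) + (ẋ₀/ω)·sinh(ωT) ⇒ p·(1 − cosh) = x(T) − x₀·cosh − (ẋ₀/ω)·sinh
numerator   = 0.1524 − (0.0738)·1.695405 − (0.4104/3.5106)·1.369086 = -0.132771
denominator = 1 − 1.695405 = -0.695405
p = -0.132771 / -0.695405 = 0.1909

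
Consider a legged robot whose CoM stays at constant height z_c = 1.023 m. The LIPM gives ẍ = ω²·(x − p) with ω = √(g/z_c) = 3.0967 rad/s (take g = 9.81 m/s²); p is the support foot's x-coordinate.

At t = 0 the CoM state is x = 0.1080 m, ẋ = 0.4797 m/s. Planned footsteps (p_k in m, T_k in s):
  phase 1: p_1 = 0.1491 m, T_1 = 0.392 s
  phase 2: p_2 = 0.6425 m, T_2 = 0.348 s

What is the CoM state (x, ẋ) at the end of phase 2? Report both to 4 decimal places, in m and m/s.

x = 0.3867, ẋ = -0.2108

phase 1: p=0.1491, T=0.392, ωT=1.213906, cosh=1.831822, sinh=1.534788; start (x,ẋ)=(0.108000, 0.479700) → end (x,ẋ)=(0.311561, 0.683386)
phase 2: p=0.6425, T=0.348, ωT=1.077652, cosh=1.639083, sinh=1.298689; start (x,ẋ)=(0.311561, 0.683386) → end (x,ẋ)=(0.386661, -0.210794)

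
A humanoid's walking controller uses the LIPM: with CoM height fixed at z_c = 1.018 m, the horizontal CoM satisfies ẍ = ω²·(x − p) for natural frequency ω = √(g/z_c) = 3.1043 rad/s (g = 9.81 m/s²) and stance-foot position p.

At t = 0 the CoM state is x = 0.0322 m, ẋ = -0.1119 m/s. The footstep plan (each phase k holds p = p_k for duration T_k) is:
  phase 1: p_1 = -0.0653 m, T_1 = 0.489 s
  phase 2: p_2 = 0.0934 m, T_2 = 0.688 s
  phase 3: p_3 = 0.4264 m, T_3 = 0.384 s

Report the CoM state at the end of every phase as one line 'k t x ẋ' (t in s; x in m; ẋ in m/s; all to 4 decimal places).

phase 1: p=-0.0653, T=0.489, ωT=1.518003, cosh=2.391126, sinh=2.171977; start (x,ẋ)=(0.032200, -0.111900) → end (x,ẋ)=(0.089542, 0.389824)
phase 2: p=0.0934, T=0.688, ωT=2.135758, cosh=4.290809, sinh=4.172654; start (x,ẋ)=(0.089542, 0.389824) → end (x,ẋ)=(0.600829, 1.622685)
phase 3: p=0.4264, T=0.384, ωT=1.192051, cosh=1.798714, sinh=1.495116; start (x,ẋ)=(0.600829, 1.622685) → end (x,ẋ)=(1.521677, 3.728320)

1 0.4890 0.0895 0.3898
2 1.1770 0.6008 1.6227
3 1.5610 1.5217 3.7283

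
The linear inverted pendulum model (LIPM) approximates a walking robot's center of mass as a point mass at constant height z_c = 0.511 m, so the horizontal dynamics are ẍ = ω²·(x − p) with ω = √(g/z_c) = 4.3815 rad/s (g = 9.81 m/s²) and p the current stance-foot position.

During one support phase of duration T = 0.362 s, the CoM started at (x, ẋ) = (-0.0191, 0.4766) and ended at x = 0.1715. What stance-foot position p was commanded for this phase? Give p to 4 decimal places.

p = 0.0223

ωT = 4.3815·0.362 = 1.586103; cosh(ωT) = 2.544699, sinh(ωT) = 2.339977
x(T) = p + (x₀−p)·cosh(ωT) + (ẋ₀/ω)·sinh(ωT) ⇒ p·(1 − cosh) = x(T) − x₀·cosh − (ẋ₀/ω)·sinh
numerator   = 0.1715 − (-0.0191)·2.544699 − (0.4766/4.3815)·2.339977 = -0.034429
denominator = 1 − 2.544699 = -1.544699
p = -0.034429 / -1.544699 = 0.0223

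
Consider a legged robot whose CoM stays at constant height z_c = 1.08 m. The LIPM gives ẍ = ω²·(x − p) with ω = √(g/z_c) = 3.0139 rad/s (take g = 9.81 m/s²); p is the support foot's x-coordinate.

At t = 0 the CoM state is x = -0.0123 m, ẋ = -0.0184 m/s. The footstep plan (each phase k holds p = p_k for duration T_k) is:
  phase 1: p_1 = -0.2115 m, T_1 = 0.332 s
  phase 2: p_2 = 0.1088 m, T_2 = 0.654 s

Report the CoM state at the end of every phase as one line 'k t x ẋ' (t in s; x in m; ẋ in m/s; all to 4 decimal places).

phase 1: p=-0.2115, T=0.332, ωT=1.000615, cosh=1.543803, sinh=1.176150; start (x,ẋ)=(-0.012300, -0.018400) → end (x,ẋ)=(0.088845, 0.677718)
phase 2: p=0.1088, T=0.654, ωT=1.971091, cosh=3.658903, sinh=3.519598; start (x,ẋ)=(0.088845, 0.677718) → end (x,ẋ)=(0.827219, 2.268029)

1 0.3320 0.0888 0.6777
2 0.9860 0.8272 2.2680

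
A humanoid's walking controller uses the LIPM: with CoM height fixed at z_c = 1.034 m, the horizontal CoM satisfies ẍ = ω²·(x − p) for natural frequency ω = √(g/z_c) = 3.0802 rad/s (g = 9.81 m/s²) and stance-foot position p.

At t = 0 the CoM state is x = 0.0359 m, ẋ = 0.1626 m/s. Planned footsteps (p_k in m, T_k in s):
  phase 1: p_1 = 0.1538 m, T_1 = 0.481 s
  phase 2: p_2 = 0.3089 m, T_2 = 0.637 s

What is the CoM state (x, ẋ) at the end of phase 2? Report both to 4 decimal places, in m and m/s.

phase 1: p=0.1538, T=0.481, ωT=1.481576, cosh=2.313577, sinh=2.086298; start (x,ẋ)=(0.035900, 0.162600) → end (x,ẋ)=(-0.008838, -0.381463)
phase 2: p=0.3089, T=0.637, ωT=1.962087, cosh=3.627363, sinh=3.486798; start (x,ẋ)=(-0.008838, -0.381463) → end (x,ẋ)=(-1.275468, -4.796219)

x = -1.2755, ẋ = -4.7962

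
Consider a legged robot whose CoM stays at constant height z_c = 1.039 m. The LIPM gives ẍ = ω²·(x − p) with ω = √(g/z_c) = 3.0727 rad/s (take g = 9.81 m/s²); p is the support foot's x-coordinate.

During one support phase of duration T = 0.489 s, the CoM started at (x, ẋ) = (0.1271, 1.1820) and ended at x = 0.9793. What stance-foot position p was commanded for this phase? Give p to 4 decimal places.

ωT = 3.0727·0.489 = 1.502550; cosh(ωT) = 2.357848, sinh(ωT) = 2.135286
x(T) = p + (x₀−p)·cosh(ωT) + (ẋ₀/ω)·sinh(ωT) ⇒ p·(1 − cosh) = x(T) − x₀·cosh − (ẋ₀/ω)·sinh
numerator   = 0.9793 − (0.1271)·2.357848 − (1.1820/3.0727)·2.135286 = -0.141780
denominator = 1 − 2.357848 = -1.357848
p = -0.141780 / -1.357848 = 0.1044

p = 0.1044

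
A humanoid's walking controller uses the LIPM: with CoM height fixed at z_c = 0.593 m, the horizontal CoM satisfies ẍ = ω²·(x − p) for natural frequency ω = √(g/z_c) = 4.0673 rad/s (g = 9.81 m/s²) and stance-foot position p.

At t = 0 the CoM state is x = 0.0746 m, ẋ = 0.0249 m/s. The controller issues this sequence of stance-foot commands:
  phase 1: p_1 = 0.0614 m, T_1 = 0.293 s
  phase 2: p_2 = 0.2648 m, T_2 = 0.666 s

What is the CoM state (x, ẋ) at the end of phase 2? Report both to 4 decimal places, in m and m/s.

x = -0.7910, ẋ = -4.2399

phase 1: p=0.0614, T=0.293, ωT=1.191719, cosh=1.798218, sinh=1.494519; start (x,ẋ)=(0.074600, 0.024900) → end (x,ẋ)=(0.094286, 0.125014)
phase 2: p=0.2648, T=0.666, ωT=2.708822, cosh=7.539097, sinh=7.472482; start (x,ẋ)=(0.094286, 0.125014) → end (x,ẋ)=(-0.791046, -4.239913)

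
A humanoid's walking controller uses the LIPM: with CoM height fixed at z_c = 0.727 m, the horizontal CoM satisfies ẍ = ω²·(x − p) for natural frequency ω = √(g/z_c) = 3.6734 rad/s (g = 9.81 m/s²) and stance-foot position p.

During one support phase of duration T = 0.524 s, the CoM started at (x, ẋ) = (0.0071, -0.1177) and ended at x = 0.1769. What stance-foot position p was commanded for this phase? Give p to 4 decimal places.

ωT = 3.6734·0.524 = 1.924862; cosh(ωT) = 3.500048, sinh(ωT) = 3.354152
x(T) = p + (x₀−p)·cosh(ωT) + (ẋ₀/ω)·sinh(ωT) ⇒ p·(1 − cosh) = x(T) − x₀·cosh − (ẋ₀/ω)·sinh
numerator   = 0.1769 − (0.0071)·3.500048 − (-0.1177/3.6734)·3.354152 = 0.259521
denominator = 1 − 3.500048 = -2.500048
p = 0.259521 / -2.500048 = -0.1038

p = -0.1038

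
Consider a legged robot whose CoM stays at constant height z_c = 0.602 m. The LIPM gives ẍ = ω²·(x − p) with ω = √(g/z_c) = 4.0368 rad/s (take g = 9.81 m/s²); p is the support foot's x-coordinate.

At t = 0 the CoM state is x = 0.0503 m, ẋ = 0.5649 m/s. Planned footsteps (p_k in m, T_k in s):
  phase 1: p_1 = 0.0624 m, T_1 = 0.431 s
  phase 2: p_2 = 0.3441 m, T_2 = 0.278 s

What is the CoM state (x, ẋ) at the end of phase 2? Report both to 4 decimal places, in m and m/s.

phase 1: p=0.0624, T=0.431, ωT=1.739861, cosh=2.936048, sinh=2.760503; start (x,ẋ)=(0.050300, 0.564900) → end (x,ẋ)=(0.413172, 1.523736)
phase 2: p=0.3441, T=0.278, ωT=1.122230, cosh=1.698625, sinh=1.373072; start (x,ẋ)=(0.413172, 1.523736) → end (x,ẋ)=(0.979709, 2.971109)

x = 0.9797, ẋ = 2.9711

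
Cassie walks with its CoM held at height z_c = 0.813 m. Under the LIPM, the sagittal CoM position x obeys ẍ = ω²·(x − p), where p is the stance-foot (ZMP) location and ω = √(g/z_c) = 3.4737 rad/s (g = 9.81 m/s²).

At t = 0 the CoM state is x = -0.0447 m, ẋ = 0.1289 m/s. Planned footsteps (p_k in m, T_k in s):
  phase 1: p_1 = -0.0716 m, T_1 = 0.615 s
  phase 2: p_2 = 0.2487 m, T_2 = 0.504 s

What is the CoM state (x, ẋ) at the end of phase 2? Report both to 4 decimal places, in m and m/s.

x = 0.8593, ẋ = 2.3148

phase 1: p=-0.0716, T=0.615, ωT=2.136325, cosh=4.293176, sinh=4.175088; start (x,ẋ)=(-0.044700, 0.128900) → end (x,ẋ)=(0.198813, 0.943521)
phase 2: p=0.2487, T=0.504, ωT=1.750745, cosh=2.966267, sinh=2.792623; start (x,ẋ)=(0.198813, 0.943521) → end (x,ẋ)=(0.859250, 2.314797)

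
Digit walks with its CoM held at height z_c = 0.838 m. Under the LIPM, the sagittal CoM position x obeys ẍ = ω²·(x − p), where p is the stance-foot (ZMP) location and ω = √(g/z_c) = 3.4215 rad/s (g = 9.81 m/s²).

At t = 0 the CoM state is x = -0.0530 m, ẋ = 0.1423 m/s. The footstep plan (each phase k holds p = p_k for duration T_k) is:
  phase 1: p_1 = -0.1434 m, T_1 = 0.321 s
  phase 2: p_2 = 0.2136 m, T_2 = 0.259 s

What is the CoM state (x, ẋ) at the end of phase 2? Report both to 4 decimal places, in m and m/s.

phase 1: p=-0.1434, T=0.321, ωT=1.098302, cosh=1.666252, sinh=1.332815; start (x,ẋ)=(-0.053000, 0.142300) → end (x,ẋ)=(0.062661, 0.649352)
phase 2: p=0.2136, T=0.259, ωT=0.886169, cosh=1.419025, sinh=1.006793; start (x,ẋ)=(0.062661, 0.649352) → end (x,ẋ)=(0.190489, 0.401501)

x = 0.1905, ẋ = 0.4015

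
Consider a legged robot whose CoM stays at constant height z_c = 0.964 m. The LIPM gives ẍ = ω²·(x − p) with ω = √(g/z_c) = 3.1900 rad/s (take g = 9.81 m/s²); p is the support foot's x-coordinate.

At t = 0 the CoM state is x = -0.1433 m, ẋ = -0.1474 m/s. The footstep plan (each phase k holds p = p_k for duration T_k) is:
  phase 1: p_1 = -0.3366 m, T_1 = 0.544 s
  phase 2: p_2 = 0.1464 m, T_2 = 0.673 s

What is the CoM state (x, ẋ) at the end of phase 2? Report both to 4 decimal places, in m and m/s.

x = 1.6233, ẋ = 4.8755

phase 1: p=-0.3366, T=0.544, ωT=1.735360, cosh=2.923653, sinh=2.747316; start (x,ẋ)=(-0.143300, -0.147400) → end (x,ẋ)=(0.101597, 1.263123)
phase 2: p=0.1464, T=0.673, ωT=2.146870, cosh=4.337440, sinh=4.220590; start (x,ẋ)=(0.101597, 1.263123) → end (x,ẋ)=(1.623269, 4.875508)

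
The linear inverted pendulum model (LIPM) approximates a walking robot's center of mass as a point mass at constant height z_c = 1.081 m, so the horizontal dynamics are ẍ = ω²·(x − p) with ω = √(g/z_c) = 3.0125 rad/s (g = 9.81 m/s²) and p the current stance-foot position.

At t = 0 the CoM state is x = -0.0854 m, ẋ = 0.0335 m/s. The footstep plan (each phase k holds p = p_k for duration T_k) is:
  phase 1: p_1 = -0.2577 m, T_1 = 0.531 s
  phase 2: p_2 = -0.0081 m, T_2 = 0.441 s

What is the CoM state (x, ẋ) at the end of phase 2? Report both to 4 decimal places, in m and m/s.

phase 1: p=-0.2577, T=0.531, ωT=1.599638, cosh=2.576603, sinh=2.374634; start (x,ẋ)=(-0.085400, 0.033500) → end (x,ẋ)=(0.212655, 1.318879)
phase 2: p=-0.0081, T=0.441, ωT=1.328512, cosh=2.020147, sinh=1.755276; start (x,ẋ)=(0.212655, 1.318879) → end (x,ẋ)=(1.206322, 3.831633)

x = 1.2063, ẋ = 3.8316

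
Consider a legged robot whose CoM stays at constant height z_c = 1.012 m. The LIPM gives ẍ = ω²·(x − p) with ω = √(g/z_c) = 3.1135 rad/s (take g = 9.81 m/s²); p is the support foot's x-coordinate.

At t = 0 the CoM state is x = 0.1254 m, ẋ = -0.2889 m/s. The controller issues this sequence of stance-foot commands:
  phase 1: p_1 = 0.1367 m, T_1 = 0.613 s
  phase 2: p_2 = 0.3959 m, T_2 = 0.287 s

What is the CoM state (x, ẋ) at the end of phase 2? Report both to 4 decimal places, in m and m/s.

x = -0.8291, ẋ = -3.4991

phase 1: p=0.1367, T=0.613, ωT=1.908575, cosh=3.445884, sinh=3.297592; start (x,ẋ)=(0.125400, -0.288900) → end (x,ẋ)=(-0.208220, -1.111533)
phase 2: p=0.3959, T=0.287, ωT=0.893574, cosh=1.426520, sinh=1.017330; start (x,ẋ)=(-0.208220, -1.111533) → end (x,ẋ)=(-0.829081, -3.499149)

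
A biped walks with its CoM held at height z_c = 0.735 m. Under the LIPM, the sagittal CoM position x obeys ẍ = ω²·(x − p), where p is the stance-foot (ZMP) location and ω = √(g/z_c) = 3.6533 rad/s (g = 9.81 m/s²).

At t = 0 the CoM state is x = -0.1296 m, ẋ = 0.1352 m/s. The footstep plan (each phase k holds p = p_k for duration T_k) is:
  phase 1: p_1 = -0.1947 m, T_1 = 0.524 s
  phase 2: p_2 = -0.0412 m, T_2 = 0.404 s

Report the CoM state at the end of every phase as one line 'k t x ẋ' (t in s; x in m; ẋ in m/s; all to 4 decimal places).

1 0.5240 0.1536 1.2575
2 0.9280 1.1209 4.3702

phase 1: p=-0.1947, T=0.524, ωT=1.914329, cosh=3.464914, sinh=3.317473; start (x,ẋ)=(-0.129600, 0.135200) → end (x,ẋ)=(0.153638, 1.257451)
phase 2: p=-0.0412, T=0.404, ωT=1.475933, cosh=2.301841, sinh=2.073276; start (x,ẋ)=(0.153638, 1.257451) → end (x,ẋ)=(1.120898, 4.370211)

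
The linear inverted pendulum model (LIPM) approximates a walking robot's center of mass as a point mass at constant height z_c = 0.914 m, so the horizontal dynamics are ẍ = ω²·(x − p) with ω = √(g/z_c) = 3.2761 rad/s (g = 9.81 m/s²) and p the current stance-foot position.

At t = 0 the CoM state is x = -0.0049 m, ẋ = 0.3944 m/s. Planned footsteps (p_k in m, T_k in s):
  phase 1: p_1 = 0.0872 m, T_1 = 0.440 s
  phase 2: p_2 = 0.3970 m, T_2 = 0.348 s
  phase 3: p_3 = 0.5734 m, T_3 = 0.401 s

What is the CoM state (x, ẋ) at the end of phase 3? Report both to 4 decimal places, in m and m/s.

phase 1: p=0.0872, T=0.440, ωT=1.441484, cosh=2.231770, sinh=1.995194; start (x,ẋ)=(-0.004900, 0.394400) → end (x,ẋ)=(0.121849, 0.278203)
phase 2: p=0.3970, T=0.348, ωT=1.140083, cosh=1.723410, sinh=1.403617; start (x,ẋ)=(0.121849, 0.278203) → end (x,ẋ)=(0.041996, -0.785792)
phase 3: p=0.5734, T=0.401, ωT=1.313716, cosh=1.994396, sinh=1.725576; start (x,ẋ)=(0.041996, -0.785792) → end (x,ẋ)=(-0.900319, -4.571291)

x = -0.9003, ẋ = -4.5713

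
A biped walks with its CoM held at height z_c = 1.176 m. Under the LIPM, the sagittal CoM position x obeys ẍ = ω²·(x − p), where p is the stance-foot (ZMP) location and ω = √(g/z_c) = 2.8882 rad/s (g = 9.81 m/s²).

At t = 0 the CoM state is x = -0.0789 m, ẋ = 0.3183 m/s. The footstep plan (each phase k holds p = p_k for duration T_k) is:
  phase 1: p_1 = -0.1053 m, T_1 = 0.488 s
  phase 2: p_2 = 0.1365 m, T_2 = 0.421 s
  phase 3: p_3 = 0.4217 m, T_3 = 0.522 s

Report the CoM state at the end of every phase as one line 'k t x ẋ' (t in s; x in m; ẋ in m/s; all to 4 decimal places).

phase 1: p=-0.1053, T=0.488, ωT=1.409442, cosh=2.168974, sinh=1.924695; start (x,ẋ)=(-0.078900, 0.318300) → end (x,ẋ)=(0.164076, 0.837140)
phase 2: p=0.1365, T=0.421, ωT=1.215932, cosh=1.834935, sinh=1.538502; start (x,ẋ)=(0.164076, 0.837140) → end (x,ẋ)=(0.633032, 1.658630)
phase 3: p=0.4217, T=0.522, ωT=1.507640, cosh=2.368747, sinh=2.147315; start (x,ẋ)=(0.633032, 1.658630) → end (x,ẋ)=(2.155448, 5.239529)

1 0.4880 0.1641 0.8371
2 0.9090 0.6330 1.6586
3 1.4310 2.1554 5.2395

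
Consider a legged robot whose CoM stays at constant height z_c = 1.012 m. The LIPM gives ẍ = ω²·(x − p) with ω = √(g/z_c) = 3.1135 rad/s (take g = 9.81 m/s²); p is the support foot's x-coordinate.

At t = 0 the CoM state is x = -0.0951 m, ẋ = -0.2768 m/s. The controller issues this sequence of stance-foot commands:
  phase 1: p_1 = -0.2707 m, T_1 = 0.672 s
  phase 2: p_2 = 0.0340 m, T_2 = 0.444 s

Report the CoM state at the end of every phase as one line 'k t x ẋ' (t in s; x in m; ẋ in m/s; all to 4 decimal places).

phase 1: p=-0.2707, T=0.672, ωT=2.092272, cosh=4.113356, sinh=3.989949; start (x,ẋ)=(-0.095100, -0.276800) → end (x,ẋ)=(0.096886, 1.042850)
phase 2: p=0.0340, T=0.444, ωT=1.382394, cosh=2.117703, sinh=1.866726; start (x,ẋ)=(0.096886, 1.042850) → end (x,ẋ)=(0.792424, 2.573945)

1 0.6720 0.0969 1.0429
2 1.1160 0.7924 2.5739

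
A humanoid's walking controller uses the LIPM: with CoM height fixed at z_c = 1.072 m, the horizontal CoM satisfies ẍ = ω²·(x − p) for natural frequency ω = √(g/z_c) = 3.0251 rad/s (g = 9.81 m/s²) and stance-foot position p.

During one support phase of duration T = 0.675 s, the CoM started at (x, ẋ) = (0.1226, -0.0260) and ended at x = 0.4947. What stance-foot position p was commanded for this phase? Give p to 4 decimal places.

p = -0.0161

ωT = 3.0251·0.675 = 2.041943; cosh(ωT) = 3.917670, sinh(ωT) = 3.787893
x(T) = p + (x₀−p)·cosh(ωT) + (ẋ₀/ω)·sinh(ωT) ⇒ p·(1 − cosh) = x(T) − x₀·cosh − (ẋ₀/ω)·sinh
numerator   = 0.4947 − (0.1226)·3.917670 − (-0.0260/3.0251)·3.787893 = 0.046950
denominator = 1 − 3.917670 = -2.917670
p = 0.046950 / -2.917670 = -0.0161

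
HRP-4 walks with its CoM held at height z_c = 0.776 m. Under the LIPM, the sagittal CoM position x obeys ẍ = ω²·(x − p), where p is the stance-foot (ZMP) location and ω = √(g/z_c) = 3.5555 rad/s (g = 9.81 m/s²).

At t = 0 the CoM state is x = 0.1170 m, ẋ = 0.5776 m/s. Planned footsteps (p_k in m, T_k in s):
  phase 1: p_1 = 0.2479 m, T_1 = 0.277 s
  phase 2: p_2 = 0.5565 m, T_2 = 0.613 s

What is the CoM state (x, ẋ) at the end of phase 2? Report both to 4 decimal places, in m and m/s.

phase 1: p=0.2479, T=0.277, ωT=0.984874, cosh=1.525480, sinh=1.151993; start (x,ẋ)=(0.117000, 0.577600) → end (x,ẋ)=(0.235359, 0.344962)
phase 2: p=0.5565, T=0.613, ωT=2.179521, cosh=4.477585, sinh=4.364489; start (x,ẋ)=(0.235359, 0.344962) → end (x,ẋ)=(-0.457984, -3.438851)

x = -0.4580, ẋ = -3.4389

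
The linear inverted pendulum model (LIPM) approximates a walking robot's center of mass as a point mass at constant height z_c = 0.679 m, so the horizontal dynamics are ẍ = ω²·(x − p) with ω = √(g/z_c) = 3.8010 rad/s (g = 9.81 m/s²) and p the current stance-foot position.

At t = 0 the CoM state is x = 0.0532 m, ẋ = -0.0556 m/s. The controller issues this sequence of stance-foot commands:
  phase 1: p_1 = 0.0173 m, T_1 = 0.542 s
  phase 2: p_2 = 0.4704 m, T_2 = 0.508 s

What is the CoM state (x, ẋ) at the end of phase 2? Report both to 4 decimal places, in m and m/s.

x = -0.5487, ẋ = -3.6273

phase 1: p=0.0173, T=0.542, ωT=2.060142, cosh=3.987260, sinh=3.859824; start (x,ẋ)=(0.053200, -0.055600) → end (x,ẋ)=(0.103982, 0.305004)
phase 2: p=0.4704, T=0.508, ωT=1.930908, cosh=3.520393, sinh=3.375376; start (x,ẋ)=(0.103982, 0.305004) → end (x,ẋ)=(-0.548684, -3.627335)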